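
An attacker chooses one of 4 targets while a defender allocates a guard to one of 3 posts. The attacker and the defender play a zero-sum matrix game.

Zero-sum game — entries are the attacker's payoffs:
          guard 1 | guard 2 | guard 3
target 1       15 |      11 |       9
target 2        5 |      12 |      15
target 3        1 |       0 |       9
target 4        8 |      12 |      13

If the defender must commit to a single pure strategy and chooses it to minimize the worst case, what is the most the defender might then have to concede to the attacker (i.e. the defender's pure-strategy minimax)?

The worst case (largest entry) in each column is guard 1: 15, guard 2: 12, guard 3: 15.
The best (smallest) of these is 12.

12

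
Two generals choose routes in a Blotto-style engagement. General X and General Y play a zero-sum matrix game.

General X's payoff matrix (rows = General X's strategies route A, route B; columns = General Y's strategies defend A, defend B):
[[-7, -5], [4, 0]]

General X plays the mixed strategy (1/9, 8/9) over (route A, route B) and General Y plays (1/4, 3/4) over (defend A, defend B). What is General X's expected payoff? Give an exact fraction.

5/18

Against (1/4, 3/4), each row's expected payoff is route A: -11/2; route B: 1.
Taking the (1/9, 8/9)-weighted average: (1/9)·(-11/2) + (8/9)·(1) = 5/18.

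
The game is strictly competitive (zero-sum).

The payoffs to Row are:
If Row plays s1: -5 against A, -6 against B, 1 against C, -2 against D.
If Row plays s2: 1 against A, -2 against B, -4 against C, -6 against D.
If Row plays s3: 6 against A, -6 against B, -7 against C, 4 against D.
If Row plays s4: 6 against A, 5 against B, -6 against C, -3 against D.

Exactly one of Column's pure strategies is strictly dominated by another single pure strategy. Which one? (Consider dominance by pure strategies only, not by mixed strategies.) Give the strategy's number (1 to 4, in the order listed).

Column prefers columns that give Row less. Compare A with B: -6 < -5, -2 < 1, -6 < 6, 5 < 6.
So B strictly dominates A for Column; A is strictly dominated.

1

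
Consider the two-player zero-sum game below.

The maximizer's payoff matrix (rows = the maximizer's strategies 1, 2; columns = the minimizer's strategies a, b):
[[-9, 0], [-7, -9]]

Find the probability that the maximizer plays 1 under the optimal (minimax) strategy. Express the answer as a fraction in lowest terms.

Row minima are -9 and -9, so the maximizer's maximin is -9; column maxima are -7 and 0, so the minimizer's minimax is -7. These differ, so the equilibrium is in mixed strategies.
Let the maximizer play 1 with probability p. The minimizer is indifferent when −9p − 7(1−p) = −9(1−p), giving p = 2/11.

2/11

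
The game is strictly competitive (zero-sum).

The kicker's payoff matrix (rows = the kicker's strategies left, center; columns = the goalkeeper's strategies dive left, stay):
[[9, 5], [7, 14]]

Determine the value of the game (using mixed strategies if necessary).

Row minima are 5 and 7, so the kicker's maximin is 7; column maxima are 9 and 14, so the goalkeeper's minimax is 9. These differ, so the equilibrium is in mixed strategies.
Let the kicker play left with probability p. The goalkeeper is indifferent when 9p + 7(1−p) = 5p + 14(1−p), giving p = 7/11.
Let the goalkeeper play dive left with probability q. The kicker is indifferent when 9q + 5(1−q) = 7q + 14(1−q), giving q = 9/11.
The value is 9·(9/11) + (5)·(2/11) = 91/11.

91/11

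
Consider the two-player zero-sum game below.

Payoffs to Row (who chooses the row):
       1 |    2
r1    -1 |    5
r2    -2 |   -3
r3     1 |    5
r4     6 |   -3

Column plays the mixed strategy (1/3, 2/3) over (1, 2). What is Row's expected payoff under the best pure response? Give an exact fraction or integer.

r1: (-1)·(1/3) + (5)·(2/3) = 3.
r2: (-2)·(1/3) + (-3)·(2/3) = -8/3.
r3: (1)·(1/3) + (5)·(2/3) = 11/3.
r4: (6)·(1/3) + (-3)·(2/3) = 0.
The best pure response is r3 with expected payoff 11/3.

11/3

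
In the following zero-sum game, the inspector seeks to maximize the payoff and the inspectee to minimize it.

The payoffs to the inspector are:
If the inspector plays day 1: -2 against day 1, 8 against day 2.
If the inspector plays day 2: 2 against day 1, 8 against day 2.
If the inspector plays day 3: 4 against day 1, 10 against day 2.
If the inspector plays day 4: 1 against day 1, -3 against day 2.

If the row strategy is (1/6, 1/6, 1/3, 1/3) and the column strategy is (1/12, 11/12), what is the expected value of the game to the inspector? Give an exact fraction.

Against (1/12, 11/12), each row's expected payoff is day 1: 43/6; day 2: 15/2; day 3: 19/2; day 4: -8/3.
Taking the (1/6, 1/6, 1/3, 1/3)-weighted average: (1/6)·(43/6) + (1/6)·(15/2) + (1/3)·(19/2) + (1/3)·(-8/3) = 85/18.

85/18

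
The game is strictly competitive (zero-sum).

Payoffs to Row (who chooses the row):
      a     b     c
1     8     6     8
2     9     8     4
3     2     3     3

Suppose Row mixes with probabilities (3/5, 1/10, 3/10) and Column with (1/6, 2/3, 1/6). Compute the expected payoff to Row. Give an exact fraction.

28/5

Against (1/6, 2/3, 1/6), each row's expected payoff is 1: 20/3; 2: 15/2; 3: 17/6.
Taking the (3/5, 1/10, 3/10)-weighted average: (3/5)·(20/3) + (1/10)·(15/2) + (3/10)·(17/6) = 28/5.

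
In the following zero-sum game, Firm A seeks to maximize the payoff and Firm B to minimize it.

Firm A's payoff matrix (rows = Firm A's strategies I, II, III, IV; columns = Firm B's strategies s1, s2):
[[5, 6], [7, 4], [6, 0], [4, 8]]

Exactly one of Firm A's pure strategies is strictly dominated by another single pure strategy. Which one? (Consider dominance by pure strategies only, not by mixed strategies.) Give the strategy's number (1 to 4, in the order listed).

Compare III with II: 7 > 6, 4 > 0.
So II strictly dominates III for Firm A; III is strictly dominated.

3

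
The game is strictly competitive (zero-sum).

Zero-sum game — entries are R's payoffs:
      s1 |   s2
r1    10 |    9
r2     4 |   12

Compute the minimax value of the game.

Row minima are 9 and 4, so R's maximin is 9; column maxima are 10 and 12, so C's minimax is 10. These differ, so the equilibrium is in mixed strategies.
Let R play r1 with probability p. C is indifferent when 10p + 4(1−p) = 9p + 12(1−p), giving p = 8/9.
Let C play s1 with probability q. R is indifferent when 10q + 9(1−q) = 4q + 12(1−q), giving q = 1/3.
The value is 10·(1/3) + (9)·(2/3) = 28/3.

28/3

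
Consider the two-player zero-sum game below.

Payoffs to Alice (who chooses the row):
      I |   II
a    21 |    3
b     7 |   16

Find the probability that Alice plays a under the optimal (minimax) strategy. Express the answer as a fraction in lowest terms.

1/3

Row minima are 3 and 7, so Alice's maximin is 7; column maxima are 21 and 16, so Bob's minimax is 16. These differ, so the equilibrium is in mixed strategies.
Let Alice play a with probability p. Bob is indifferent when 21p + 7(1−p) = 3p + 16(1−p), giving p = 1/3.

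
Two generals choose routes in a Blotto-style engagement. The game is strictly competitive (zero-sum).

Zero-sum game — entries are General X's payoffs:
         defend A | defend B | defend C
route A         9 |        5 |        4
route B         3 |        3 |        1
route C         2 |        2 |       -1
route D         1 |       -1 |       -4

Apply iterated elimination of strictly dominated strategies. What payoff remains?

4

Column defend A is strictly dominated by defend C for General Y (4<9, 1<3, -1<2, -4<1); eliminate defend A.
Column defend B is strictly dominated by defend C for General Y (4<5, 1<3, -1<2, -4<-1); eliminate defend B.
Row route C is strictly dominated by row route A (4>-1); eliminate route C.
Row route B is strictly dominated by row route A (4>1); eliminate route B.
Row route D is strictly dominated by row route A (4>-4); eliminate route D.
Only (route A, defend C) remains, with payoff 4.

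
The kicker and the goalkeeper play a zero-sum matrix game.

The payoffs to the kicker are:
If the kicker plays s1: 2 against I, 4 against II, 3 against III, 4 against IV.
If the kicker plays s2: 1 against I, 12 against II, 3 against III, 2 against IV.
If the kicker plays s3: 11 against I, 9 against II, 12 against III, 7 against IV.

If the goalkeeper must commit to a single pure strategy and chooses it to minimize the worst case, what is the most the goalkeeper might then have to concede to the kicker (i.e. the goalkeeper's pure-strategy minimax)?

7

The worst case (largest entry) in each column is I: 11, II: 12, III: 12, IV: 7.
The best (smallest) of these is 7.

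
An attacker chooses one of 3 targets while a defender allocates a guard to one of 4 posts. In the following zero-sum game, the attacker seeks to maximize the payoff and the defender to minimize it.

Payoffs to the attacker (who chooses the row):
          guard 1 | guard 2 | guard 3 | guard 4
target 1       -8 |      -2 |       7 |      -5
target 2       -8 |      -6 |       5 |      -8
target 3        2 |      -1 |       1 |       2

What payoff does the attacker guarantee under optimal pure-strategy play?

Row minima: -8, -8, -1 → the attacker's maximin is -1.
Column maxima: 2, -1, 7, 2 → the defender's minimax is -1.
They coincide at (target 3, guard 2), so the value is -1.

-1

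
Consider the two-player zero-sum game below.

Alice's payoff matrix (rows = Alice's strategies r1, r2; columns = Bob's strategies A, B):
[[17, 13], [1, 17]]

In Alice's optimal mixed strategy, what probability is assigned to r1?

Row minima are 13 and 1, so Alice's maximin is 13; column maxima are 17 and 17, so Bob's minimax is 17. These differ, so the equilibrium is in mixed strategies.
Let Alice play r1 with probability p. Bob is indifferent when 17p + (1−p) = 13p + 17(1−p), giving p = 4/5.

4/5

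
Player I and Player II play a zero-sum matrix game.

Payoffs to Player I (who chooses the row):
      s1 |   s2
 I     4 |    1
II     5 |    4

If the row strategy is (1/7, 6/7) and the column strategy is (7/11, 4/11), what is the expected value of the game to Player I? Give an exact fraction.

338/77

Against (7/11, 4/11), each row's expected payoff is I: 32/11; II: 51/11.
Taking the (1/7, 6/7)-weighted average: (1/7)·(32/11) + (6/7)·(51/11) = 338/77.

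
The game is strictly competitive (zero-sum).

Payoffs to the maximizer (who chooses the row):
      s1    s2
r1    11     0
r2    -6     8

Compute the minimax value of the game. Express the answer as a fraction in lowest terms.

88/25

Row minima are 0 and -6, so the maximizer's maximin is 0; column maxima are 11 and 8, so the minimizer's minimax is 8. These differ, so the equilibrium is in mixed strategies.
Let the maximizer play r1 with probability p. The minimizer is indifferent when 11p − 6(1−p) = 8(1−p), giving p = 14/25.
Let the minimizer play s1 with probability q. The maximizer is indifferent when 11q = −6q + 8(1−q), giving q = 8/25.
The value is 11·(8/25) + (0)·(17/25) = 88/25.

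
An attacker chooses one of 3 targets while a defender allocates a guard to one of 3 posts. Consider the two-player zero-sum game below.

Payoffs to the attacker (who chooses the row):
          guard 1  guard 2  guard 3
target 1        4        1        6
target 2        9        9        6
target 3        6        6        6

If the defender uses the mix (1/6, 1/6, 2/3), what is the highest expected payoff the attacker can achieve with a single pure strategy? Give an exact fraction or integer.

target 1: (4)·(1/6) + (1)·(1/6) + (6)·(2/3) = 29/6.
target 2: (9)·(1/6) + (9)·(1/6) + (6)·(2/3) = 7.
target 3: (6)·(1/6) + (6)·(1/6) + (6)·(2/3) = 6.
The best pure response is target 2 with expected payoff 7.

7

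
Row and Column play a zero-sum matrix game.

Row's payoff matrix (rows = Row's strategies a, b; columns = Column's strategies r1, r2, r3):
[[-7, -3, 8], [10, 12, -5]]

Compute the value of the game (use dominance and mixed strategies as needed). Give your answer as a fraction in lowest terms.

3/2

Column r2 is strictly dominated by r1 for Column (it gives Row more in every row).
The remaining 2×2 game on (a, b) × (r1, r3) has no saddle point. Let Row play a with probability p; indifference gives −7p + 10(1−p) = 8p − 5(1−p), so p = 1/2.
Similarly Column's optimal q on r1 is 13/30, and the value is -7·(13/30) + (8)·(17/30) = 3/2.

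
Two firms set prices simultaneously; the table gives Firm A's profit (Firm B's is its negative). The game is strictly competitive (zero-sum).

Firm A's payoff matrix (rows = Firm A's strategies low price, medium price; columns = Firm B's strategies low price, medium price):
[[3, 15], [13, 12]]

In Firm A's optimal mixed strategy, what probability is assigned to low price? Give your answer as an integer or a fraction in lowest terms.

1/13

Row minima are 3 and 12, so Firm A's maximin is 12; column maxima are 13 and 15, so Firm B's minimax is 13. These differ, so the equilibrium is in mixed strategies.
Let Firm A play low price with probability p. Firm B is indifferent when 3p + 13(1−p) = 15p + 12(1−p), giving p = 1/13.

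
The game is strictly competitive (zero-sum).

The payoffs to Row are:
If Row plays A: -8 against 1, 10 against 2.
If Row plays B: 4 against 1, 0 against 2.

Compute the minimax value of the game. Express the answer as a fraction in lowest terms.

Row minima are -8 and 0, so Row's maximin is 0; column maxima are 4 and 10, so Column's minimax is 4. These differ, so the equilibrium is in mixed strategies.
Let Row play A with probability p. Column is indifferent when −8p + 4(1−p) = 10p, giving p = 2/11.
Let Column play 1 with probability q. Row is indifferent when −8q + 10(1−q) = 4q, giving q = 5/11.
The value is -8·(5/11) + (10)·(6/11) = 20/11.

20/11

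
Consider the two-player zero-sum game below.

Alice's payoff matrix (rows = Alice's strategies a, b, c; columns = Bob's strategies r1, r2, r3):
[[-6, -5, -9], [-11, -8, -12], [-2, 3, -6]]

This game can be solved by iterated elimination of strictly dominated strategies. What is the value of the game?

Row b is strictly dominated by row a (-6>-11, -5>-8, -9>-12); eliminate b.
Row a is strictly dominated by row c (-2>-6, 3>-5, -6>-9); eliminate a.
Column r2 is strictly dominated by r1 for Bob (-2<3); eliminate r2.
Column r1 is strictly dominated by r3 for Bob (-6<-2); eliminate r1.
Only (c, r3) remains, with payoff -6.

-6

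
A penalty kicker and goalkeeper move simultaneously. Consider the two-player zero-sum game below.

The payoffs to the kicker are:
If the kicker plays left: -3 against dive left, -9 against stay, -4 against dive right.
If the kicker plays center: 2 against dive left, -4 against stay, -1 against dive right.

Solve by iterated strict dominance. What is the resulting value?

Row left is strictly dominated by row center (2>-3, -4>-9, -1>-4); eliminate left.
Column dive left is strictly dominated by stay for the goalkeeper (-4<2); eliminate dive left.
Column dive right is strictly dominated by stay for the goalkeeper (-4<-1); eliminate dive right.
Only (center, stay) remains, with payoff -4.

-4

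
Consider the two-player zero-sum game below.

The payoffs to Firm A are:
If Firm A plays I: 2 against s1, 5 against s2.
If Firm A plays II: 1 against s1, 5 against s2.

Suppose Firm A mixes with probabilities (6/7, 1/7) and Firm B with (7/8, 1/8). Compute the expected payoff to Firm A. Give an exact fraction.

Against (7/8, 1/8), each row's expected payoff is I: 19/8; II: 3/2.
Taking the (6/7, 1/7)-weighted average: (6/7)·(19/8) + (1/7)·(3/2) = 9/4.

9/4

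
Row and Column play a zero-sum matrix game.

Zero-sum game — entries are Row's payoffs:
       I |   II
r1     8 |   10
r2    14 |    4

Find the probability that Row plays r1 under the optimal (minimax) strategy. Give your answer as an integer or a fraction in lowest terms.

Row minima are 8 and 4, so Row's maximin is 8; column maxima are 14 and 10, so Column's minimax is 10. These differ, so the equilibrium is in mixed strategies.
Let Row play r1 with probability p. Column is indifferent when 8p + 14(1−p) = 10p + 4(1−p), giving p = 5/6.

5/6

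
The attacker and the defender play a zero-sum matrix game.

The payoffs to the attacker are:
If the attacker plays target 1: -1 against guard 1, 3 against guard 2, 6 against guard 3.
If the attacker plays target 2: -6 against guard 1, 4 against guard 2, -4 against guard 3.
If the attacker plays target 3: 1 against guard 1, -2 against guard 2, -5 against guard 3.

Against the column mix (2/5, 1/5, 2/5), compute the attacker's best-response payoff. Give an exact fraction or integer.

target 1: (-1)·(2/5) + (3)·(1/5) + (6)·(2/5) = 13/5.
target 2: (-6)·(2/5) + (4)·(1/5) + (-4)·(2/5) = -16/5.
target 3: (1)·(2/5) + (-2)·(1/5) + (-5)·(2/5) = -2.
The best pure response is target 1 with expected payoff 13/5.

13/5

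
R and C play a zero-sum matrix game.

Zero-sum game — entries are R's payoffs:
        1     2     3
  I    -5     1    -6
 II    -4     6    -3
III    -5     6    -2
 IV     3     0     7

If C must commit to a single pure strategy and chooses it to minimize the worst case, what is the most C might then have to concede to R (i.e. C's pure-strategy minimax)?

3

The worst case (largest entry) in each column is 1: 3, 2: 6, 3: 7.
The best (smallest) of these is 3.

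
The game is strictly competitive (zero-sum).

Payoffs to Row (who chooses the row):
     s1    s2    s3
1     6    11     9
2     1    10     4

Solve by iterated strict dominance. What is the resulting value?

Row 2 is strictly dominated by row 1 (6>1, 11>10, 9>4); eliminate 2.
Column s2 is strictly dominated by s1 for Column (6<11); eliminate s2.
Column s3 is strictly dominated by s1 for Column (6<9); eliminate s3.
Only (1, s1) remains, with payoff 6.

6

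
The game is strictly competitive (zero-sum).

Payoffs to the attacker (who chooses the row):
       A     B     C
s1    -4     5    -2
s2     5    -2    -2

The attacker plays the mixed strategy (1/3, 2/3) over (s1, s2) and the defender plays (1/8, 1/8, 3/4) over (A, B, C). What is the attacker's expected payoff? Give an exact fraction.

Against (1/8, 1/8, 3/4), each row's expected payoff is s1: -11/8; s2: -9/8.
Taking the (1/3, 2/3)-weighted average: (1/3)·(-11/8) + (2/3)·(-9/8) = -29/24.

-29/24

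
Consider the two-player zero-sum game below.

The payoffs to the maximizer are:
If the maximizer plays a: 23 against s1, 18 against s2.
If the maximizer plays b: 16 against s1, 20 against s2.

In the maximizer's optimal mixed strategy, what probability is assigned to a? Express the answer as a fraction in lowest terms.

Row minima are 18 and 16, so the maximizer's maximin is 18; column maxima are 23 and 20, so the minimizer's minimax is 20. These differ, so the equilibrium is in mixed strategies.
Let the maximizer play a with probability p. The minimizer is indifferent when 23p + 16(1−p) = 18p + 20(1−p), giving p = 4/9.

4/9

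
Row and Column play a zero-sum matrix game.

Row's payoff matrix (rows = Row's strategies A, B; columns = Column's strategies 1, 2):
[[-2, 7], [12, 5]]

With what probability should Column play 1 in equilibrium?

Row minima are -2 and 5, so Row's maximin is 5; column maxima are 12 and 7, so Column's minimax is 7. These differ, so the equilibrium is in mixed strategies.
Let Column play 1 with probability q. Row is indifferent when −2q + 7(1−q) = 12q + 5(1−q), giving q = 1/8.

1/8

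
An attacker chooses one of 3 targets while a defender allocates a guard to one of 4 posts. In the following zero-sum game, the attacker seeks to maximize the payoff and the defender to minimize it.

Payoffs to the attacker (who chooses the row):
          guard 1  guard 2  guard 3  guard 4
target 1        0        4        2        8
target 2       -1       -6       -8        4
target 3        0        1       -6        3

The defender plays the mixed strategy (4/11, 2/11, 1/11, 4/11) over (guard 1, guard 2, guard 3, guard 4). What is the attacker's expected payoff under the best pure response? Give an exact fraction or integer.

42/11

target 1: (0)·(4/11) + (4)·(2/11) + (2)·(1/11) + (8)·(4/11) = 42/11.
target 2: (-1)·(4/11) + (-6)·(2/11) + (-8)·(1/11) + (4)·(4/11) = -8/11.
target 3: (0)·(4/11) + (1)·(2/11) + (-6)·(1/11) + (3)·(4/11) = 8/11.
The best pure response is target 1 with expected payoff 42/11.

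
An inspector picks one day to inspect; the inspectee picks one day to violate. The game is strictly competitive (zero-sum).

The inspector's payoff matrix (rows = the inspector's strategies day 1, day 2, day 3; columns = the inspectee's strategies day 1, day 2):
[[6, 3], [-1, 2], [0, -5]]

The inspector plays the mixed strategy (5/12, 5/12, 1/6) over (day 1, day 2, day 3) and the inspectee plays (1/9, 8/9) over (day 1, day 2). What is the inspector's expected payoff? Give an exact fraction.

Against (1/9, 8/9), each row's expected payoff is day 1: 10/3; day 2: 5/3; day 3: -40/9.
Taking the (5/12, 5/12, 1/6)-weighted average: (5/12)·(10/3) + (5/12)·(5/3) + (1/6)·(-40/9) = 145/108.

145/108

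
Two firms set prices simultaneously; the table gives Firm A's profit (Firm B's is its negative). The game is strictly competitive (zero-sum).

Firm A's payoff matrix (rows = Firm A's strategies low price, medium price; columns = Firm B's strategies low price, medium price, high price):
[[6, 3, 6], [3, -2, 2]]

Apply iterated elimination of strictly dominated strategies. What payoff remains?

3

Row medium price is strictly dominated by row low price (6>3, 3>-2, 6>2); eliminate medium price.
Column high price is strictly dominated by medium price for Firm B (3<6); eliminate high price.
Column low price is strictly dominated by medium price for Firm B (3<6); eliminate low price.
Only (low price, medium price) remains, with payoff 3.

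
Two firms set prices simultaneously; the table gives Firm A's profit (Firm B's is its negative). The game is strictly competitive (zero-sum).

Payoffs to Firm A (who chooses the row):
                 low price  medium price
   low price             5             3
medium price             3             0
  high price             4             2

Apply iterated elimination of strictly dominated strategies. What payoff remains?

3

Row high price is strictly dominated by row low price (5>4, 3>2); eliminate high price.
Column low price is strictly dominated by medium price for Firm B (3<5, 0<3); eliminate low price.
Row medium price is strictly dominated by row low price (3>0); eliminate medium price.
Only (low price, medium price) remains, with payoff 3.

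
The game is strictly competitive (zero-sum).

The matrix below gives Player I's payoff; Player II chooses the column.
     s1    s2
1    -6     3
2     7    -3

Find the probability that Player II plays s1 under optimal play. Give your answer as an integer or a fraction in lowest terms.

6/19

Row minima are -6 and -3, so Player I's maximin is -3; column maxima are 7 and 3, so Player II's minimax is 3. These differ, so the equilibrium is in mixed strategies.
Let Player II play s1 with probability q. Player I is indifferent when −6q + 3(1−q) = 7q − 3(1−q), giving q = 6/19.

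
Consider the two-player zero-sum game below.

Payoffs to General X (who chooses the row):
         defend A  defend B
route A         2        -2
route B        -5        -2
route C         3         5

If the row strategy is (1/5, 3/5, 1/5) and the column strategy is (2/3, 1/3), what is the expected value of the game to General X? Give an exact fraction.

-23/15

Against (2/3, 1/3), each row's expected payoff is route A: 2/3; route B: -4; route C: 11/3.
Taking the (1/5, 3/5, 1/5)-weighted average: (1/5)·(2/3) + (3/5)·(-4) + (1/5)·(11/3) = -23/15.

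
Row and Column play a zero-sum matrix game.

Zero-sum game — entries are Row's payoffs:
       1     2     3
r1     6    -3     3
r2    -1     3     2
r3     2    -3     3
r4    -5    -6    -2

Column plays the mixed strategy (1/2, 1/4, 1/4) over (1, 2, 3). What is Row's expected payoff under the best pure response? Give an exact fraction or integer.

3

r1: (6)·(1/2) + (-3)·(1/4) + (3)·(1/4) = 3.
r2: (-1)·(1/2) + (3)·(1/4) + (2)·(1/4) = 3/4.
r3: (2)·(1/2) + (-3)·(1/4) + (3)·(1/4) = 1.
r4: (-5)·(1/2) + (-6)·(1/4) + (-2)·(1/4) = -9/2.
The best pure response is r1 with expected payoff 3.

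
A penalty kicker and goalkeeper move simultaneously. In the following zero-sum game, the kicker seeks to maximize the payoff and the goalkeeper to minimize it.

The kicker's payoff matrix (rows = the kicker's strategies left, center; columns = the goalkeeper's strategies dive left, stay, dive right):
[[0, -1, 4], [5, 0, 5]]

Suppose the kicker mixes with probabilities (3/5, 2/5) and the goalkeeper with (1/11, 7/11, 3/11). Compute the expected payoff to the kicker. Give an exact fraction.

1

Against (1/11, 7/11, 3/11), each row's expected payoff is left: 5/11; center: 20/11.
Taking the (3/5, 2/5)-weighted average: (3/5)·(5/11) + (2/5)·(20/11) = 1.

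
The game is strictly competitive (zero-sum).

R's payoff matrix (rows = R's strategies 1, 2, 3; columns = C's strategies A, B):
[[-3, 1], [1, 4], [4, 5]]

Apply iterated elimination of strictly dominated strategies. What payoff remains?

Column B is strictly dominated by A for C (-3<1, 1<4, 4<5); eliminate B.
Row 1 is strictly dominated by row 2 (1>-3); eliminate 1.
Row 2 is strictly dominated by row 3 (4>1); eliminate 2.
Only (3, A) remains, with payoff 4.

4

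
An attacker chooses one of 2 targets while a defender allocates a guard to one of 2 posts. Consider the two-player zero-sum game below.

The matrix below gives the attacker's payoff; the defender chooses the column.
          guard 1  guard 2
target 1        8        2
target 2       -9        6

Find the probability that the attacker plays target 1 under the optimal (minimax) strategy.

Row minima are 2 and -9, so the attacker's maximin is 2; column maxima are 8 and 6, so the defender's minimax is 6. These differ, so the equilibrium is in mixed strategies.
Let the attacker play target 1 with probability p. The defender is indifferent when 8p − 9(1−p) = 2p + 6(1−p), giving p = 5/7.

5/7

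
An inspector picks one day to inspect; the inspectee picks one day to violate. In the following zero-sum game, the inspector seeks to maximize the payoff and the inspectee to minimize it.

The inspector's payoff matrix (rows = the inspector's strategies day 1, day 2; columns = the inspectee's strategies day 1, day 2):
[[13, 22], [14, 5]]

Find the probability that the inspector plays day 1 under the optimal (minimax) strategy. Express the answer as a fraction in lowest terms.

Row minima are 13 and 5, so the inspector's maximin is 13; column maxima are 14 and 22, so the inspectee's minimax is 14. These differ, so the equilibrium is in mixed strategies.
Let the inspector play day 1 with probability p. The inspectee is indifferent when 13p + 14(1−p) = 22p + 5(1−p), giving p = 1/2.

1/2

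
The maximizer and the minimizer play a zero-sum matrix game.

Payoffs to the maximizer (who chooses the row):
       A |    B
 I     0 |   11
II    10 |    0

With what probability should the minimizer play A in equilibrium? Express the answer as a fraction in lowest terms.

11/21

Row minima are 0 and 0, so the maximizer's maximin is 0; column maxima are 10 and 11, so the minimizer's minimax is 10. These differ, so the equilibrium is in mixed strategies.
Let the minimizer play A with probability q. The maximizer is indifferent when 11(1−q) = 10q, giving q = 11/21.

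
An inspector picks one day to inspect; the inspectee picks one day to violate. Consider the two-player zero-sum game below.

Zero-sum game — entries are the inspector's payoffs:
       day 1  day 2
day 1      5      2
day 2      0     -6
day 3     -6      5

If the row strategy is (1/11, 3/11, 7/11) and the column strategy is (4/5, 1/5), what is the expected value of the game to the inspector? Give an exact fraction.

Against (4/5, 1/5), each row's expected payoff is day 1: 22/5; day 2: -6/5; day 3: -19/5.
Taking the (1/11, 3/11, 7/11)-weighted average: (1/11)·(22/5) + (3/11)·(-6/5) + (7/11)·(-19/5) = -129/55.

-129/55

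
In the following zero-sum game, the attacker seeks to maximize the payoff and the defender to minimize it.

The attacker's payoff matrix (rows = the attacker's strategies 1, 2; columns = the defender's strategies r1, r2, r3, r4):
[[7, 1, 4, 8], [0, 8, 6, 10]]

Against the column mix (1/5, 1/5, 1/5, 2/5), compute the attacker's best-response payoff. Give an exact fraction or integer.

1: (7)·(1/5) + (1)·(1/5) + (4)·(1/5) + (8)·(2/5) = 28/5.
2: (0)·(1/5) + (8)·(1/5) + (6)·(1/5) + (10)·(2/5) = 34/5.
The best pure response is 2 with expected payoff 34/5.

34/5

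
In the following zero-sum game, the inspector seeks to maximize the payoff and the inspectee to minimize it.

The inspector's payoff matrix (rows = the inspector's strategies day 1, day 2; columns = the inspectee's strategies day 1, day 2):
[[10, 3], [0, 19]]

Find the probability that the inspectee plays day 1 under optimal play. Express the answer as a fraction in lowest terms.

8/13

Row minima are 3 and 0, so the inspector's maximin is 3; column maxima are 10 and 19, so the inspectee's minimax is 10. These differ, so the equilibrium is in mixed strategies.
Let the inspectee play day 1 with probability q. The inspector is indifferent when 10q + 3(1−q) = 19(1−q), giving q = 8/13.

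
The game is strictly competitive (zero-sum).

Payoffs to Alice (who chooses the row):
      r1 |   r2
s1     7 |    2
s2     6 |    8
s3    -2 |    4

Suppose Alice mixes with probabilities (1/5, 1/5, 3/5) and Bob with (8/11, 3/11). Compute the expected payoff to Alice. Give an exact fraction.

122/55

Against (8/11, 3/11), each row's expected payoff is s1: 62/11; s2: 72/11; s3: -4/11.
Taking the (1/5, 1/5, 3/5)-weighted average: (1/5)·(62/11) + (1/5)·(72/11) + (3/5)·(-4/11) = 122/55.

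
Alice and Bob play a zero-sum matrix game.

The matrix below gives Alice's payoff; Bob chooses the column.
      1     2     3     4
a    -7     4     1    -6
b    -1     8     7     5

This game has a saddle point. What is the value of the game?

-1

Row minima: -7, -1 → Alice's maximin is -1.
Column maxima: -1, 8, 7, 5 → Bob's minimax is -1.
They coincide at (b, 1), so the value is -1.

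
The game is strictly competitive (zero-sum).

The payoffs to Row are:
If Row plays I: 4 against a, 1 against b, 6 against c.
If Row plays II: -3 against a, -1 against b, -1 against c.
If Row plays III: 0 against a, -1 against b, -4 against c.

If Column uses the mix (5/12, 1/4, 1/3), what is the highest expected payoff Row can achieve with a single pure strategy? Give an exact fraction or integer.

47/12

I: (4)·(5/12) + (1)·(1/4) + (6)·(1/3) = 47/12.
II: (-3)·(5/12) + (-1)·(1/4) + (-1)·(1/3) = -11/6.
III: (0)·(5/12) + (-1)·(1/4) + (-4)·(1/3) = -19/12.
The best pure response is I with expected payoff 47/12.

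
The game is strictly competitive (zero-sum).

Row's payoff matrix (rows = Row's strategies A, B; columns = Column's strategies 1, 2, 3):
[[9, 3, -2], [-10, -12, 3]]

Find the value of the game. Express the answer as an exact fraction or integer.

-3/4

Column 1 is strictly dominated by 2 for Column (it gives Row more in every row).
The remaining 2×2 game on (A, B) × (2, 3) has no saddle point. Let Row play A with probability p; indifference gives 3p − 12(1−p) = −2p + 3(1−p), so p = 3/4.
Similarly Column's optimal q on 2 is 1/4, and the value is 3·(1/4) + (-2)·(3/4) = -3/4.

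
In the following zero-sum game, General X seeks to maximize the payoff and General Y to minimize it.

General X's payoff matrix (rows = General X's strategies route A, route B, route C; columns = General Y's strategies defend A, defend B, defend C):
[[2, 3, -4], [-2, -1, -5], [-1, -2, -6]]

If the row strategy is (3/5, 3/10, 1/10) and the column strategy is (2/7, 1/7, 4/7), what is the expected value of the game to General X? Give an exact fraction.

Against (2/7, 1/7, 4/7), each row's expected payoff is route A: -9/7; route B: -25/7; route C: -4.
Taking the (3/5, 3/10, 1/10)-weighted average: (3/5)·(-9/7) + (3/10)·(-25/7) + (1/10)·(-4) = -157/70.

-157/70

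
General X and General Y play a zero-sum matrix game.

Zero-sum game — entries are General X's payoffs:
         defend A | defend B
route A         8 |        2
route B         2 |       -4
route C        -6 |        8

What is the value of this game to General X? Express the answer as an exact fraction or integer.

19/5

Row route B is strictly dominated by row route A, so General X never plays it.
The remaining 2×2 game on (route A, route C) × (defend A, defend B) has no saddle point. Let General X play route A with probability p; indifference gives 8p − 6(1−p) = 2p + 8(1−p), so p = 7/10.
Similarly General Y's optimal q on defend A is 3/10, and the value is 8·(3/10) + (2)·(7/10) = 19/5.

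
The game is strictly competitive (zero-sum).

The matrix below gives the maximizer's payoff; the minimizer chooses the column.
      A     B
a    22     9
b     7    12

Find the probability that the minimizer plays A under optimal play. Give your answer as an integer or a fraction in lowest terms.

1/6

Row minima are 9 and 7, so the maximizer's maximin is 9; column maxima are 22 and 12, so the minimizer's minimax is 12. These differ, so the equilibrium is in mixed strategies.
Let the minimizer play A with probability q. The maximizer is indifferent when 22q + 9(1−q) = 7q + 12(1−q), giving q = 1/6.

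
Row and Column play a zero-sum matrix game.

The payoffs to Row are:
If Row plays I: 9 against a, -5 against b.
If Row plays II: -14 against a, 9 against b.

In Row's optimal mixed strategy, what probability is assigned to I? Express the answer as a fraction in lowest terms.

23/37

Row minima are -5 and -14, so Row's maximin is -5; column maxima are 9 and 9, so Column's minimax is 9. These differ, so the equilibrium is in mixed strategies.
Let Row play I with probability p. Column is indifferent when 9p − 14(1−p) = −5p + 9(1−p), giving p = 23/37.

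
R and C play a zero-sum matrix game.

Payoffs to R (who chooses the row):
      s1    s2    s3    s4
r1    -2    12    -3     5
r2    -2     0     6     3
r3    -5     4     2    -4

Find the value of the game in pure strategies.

-2

Row minima: -3, -2, -5 → R's maximin is -2.
Column maxima: -2, 12, 6, 5 → C's minimax is -2.
They coincide at (r2, s1), so the value is -2.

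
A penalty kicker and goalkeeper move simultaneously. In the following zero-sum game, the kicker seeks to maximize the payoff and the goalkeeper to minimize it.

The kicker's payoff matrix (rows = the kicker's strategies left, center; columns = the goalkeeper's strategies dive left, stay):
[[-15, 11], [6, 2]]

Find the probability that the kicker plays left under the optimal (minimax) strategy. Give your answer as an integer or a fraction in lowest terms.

Row minima are -15 and 2, so the kicker's maximin is 2; column maxima are 6 and 11, so the goalkeeper's minimax is 6. These differ, so the equilibrium is in mixed strategies.
Let the kicker play left with probability p. The goalkeeper is indifferent when −15p + 6(1−p) = 11p + 2(1−p), giving p = 2/15.

2/15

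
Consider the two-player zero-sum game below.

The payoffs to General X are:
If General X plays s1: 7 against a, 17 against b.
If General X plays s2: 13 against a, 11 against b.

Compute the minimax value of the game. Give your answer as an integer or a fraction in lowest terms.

12

Row minima are 7 and 11, so General X's maximin is 11; column maxima are 13 and 17, so General Y's minimax is 13. These differ, so the equilibrium is in mixed strategies.
Let General X play s1 with probability p. General Y is indifferent when 7p + 13(1−p) = 17p + 11(1−p), giving p = 1/6.
Let General Y play a with probability q. General X is indifferent when 7q + 17(1−q) = 13q + 11(1−q), giving q = 1/2.
The value is 7·(1/2) + (17)·(1/2) = 12.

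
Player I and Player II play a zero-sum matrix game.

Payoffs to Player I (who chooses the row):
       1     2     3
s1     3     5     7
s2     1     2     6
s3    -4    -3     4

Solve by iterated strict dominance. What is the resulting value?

Column 2 is strictly dominated by 1 for Player II (3<5, 1<2, -4<-3); eliminate 2.
Row s3 is strictly dominated by row s1 (3>-4, 7>4); eliminate s3.
Row s2 is strictly dominated by row s1 (3>1, 7>6); eliminate s2.
Column 3 is strictly dominated by 1 for Player II (3<7); eliminate 3.
Only (s1, 1) remains, with payoff 3.

3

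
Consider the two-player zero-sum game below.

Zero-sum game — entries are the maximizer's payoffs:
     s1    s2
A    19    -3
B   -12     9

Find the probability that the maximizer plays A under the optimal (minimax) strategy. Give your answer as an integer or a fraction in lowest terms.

Row minima are -3 and -12, so the maximizer's maximin is -3; column maxima are 19 and 9, so the minimizer's minimax is 9. These differ, so the equilibrium is in mixed strategies.
Let the maximizer play A with probability p. The minimizer is indifferent when 19p − 12(1−p) = −3p + 9(1−p), giving p = 21/43.

21/43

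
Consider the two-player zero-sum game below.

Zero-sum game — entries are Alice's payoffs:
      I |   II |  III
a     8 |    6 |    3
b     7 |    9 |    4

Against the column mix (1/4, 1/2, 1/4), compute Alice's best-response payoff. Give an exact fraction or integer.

29/4

a: (8)·(1/4) + (6)·(1/2) + (3)·(1/4) = 23/4.
b: (7)·(1/4) + (9)·(1/2) + (4)·(1/4) = 29/4.
The best pure response is b with expected payoff 29/4.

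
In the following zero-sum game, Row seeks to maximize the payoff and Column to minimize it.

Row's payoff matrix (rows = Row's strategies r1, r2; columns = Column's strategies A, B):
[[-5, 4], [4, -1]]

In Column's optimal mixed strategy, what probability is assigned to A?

5/14

Row minima are -5 and -1, so Row's maximin is -1; column maxima are 4 and 4, so Column's minimax is 4. These differ, so the equilibrium is in mixed strategies.
Let Column play A with probability q. Row is indifferent when −5q + 4(1−q) = 4q − (1−q), giving q = 5/14.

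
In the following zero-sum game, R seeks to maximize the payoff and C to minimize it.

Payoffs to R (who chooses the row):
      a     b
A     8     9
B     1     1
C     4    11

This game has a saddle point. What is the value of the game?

8

Row minima: 8, 1, 4 → R's maximin is 8.
Column maxima: 8, 11 → C's minimax is 8.
They coincide at (A, a), so the value is 8.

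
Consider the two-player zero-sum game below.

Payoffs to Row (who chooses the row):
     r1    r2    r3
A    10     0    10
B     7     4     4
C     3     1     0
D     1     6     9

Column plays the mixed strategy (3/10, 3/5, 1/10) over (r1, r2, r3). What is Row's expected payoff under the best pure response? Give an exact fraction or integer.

A: (10)·(3/10) + (0)·(3/5) + (10)·(1/10) = 4.
B: (7)·(3/10) + (4)·(3/5) + (4)·(1/10) = 49/10.
C: (3)·(3/10) + (1)·(3/5) + (0)·(1/10) = 3/2.
D: (1)·(3/10) + (6)·(3/5) + (9)·(1/10) = 24/5.
The best pure response is B with expected payoff 49/10.

49/10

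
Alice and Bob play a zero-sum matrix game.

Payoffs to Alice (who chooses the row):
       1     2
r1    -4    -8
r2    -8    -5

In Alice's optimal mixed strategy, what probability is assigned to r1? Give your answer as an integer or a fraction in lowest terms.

3/7

Row minima are -8 and -8, so Alice's maximin is -8; column maxima are -4 and -5, so Bob's minimax is -5. These differ, so the equilibrium is in mixed strategies.
Let Alice play r1 with probability p. Bob is indifferent when −4p − 8(1−p) = −8p − 5(1−p), giving p = 3/7.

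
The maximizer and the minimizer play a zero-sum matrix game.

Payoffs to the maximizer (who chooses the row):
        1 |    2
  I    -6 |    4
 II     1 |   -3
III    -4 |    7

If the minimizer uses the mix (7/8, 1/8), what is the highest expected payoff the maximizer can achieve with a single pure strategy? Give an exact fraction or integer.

1/2

I: (-6)·(7/8) + (4)·(1/8) = -19/4.
II: (1)·(7/8) + (-3)·(1/8) = 1/2.
III: (-4)·(7/8) + (7)·(1/8) = -21/8.
The best pure response is II with expected payoff 1/2.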